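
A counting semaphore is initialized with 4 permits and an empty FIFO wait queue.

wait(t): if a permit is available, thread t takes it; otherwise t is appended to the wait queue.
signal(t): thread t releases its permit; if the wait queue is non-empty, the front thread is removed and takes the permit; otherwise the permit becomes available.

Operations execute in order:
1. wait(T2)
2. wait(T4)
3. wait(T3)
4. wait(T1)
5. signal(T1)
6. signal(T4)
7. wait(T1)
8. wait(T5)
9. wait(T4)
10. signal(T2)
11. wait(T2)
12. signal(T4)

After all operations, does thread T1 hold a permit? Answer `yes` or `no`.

Answer: yes

Derivation:
Step 1: wait(T2) -> count=3 queue=[] holders={T2}
Step 2: wait(T4) -> count=2 queue=[] holders={T2,T4}
Step 3: wait(T3) -> count=1 queue=[] holders={T2,T3,T4}
Step 4: wait(T1) -> count=0 queue=[] holders={T1,T2,T3,T4}
Step 5: signal(T1) -> count=1 queue=[] holders={T2,T3,T4}
Step 6: signal(T4) -> count=2 queue=[] holders={T2,T3}
Step 7: wait(T1) -> count=1 queue=[] holders={T1,T2,T3}
Step 8: wait(T5) -> count=0 queue=[] holders={T1,T2,T3,T5}
Step 9: wait(T4) -> count=0 queue=[T4] holders={T1,T2,T3,T5}
Step 10: signal(T2) -> count=0 queue=[] holders={T1,T3,T4,T5}
Step 11: wait(T2) -> count=0 queue=[T2] holders={T1,T3,T4,T5}
Step 12: signal(T4) -> count=0 queue=[] holders={T1,T2,T3,T5}
Final holders: {T1,T2,T3,T5} -> T1 in holders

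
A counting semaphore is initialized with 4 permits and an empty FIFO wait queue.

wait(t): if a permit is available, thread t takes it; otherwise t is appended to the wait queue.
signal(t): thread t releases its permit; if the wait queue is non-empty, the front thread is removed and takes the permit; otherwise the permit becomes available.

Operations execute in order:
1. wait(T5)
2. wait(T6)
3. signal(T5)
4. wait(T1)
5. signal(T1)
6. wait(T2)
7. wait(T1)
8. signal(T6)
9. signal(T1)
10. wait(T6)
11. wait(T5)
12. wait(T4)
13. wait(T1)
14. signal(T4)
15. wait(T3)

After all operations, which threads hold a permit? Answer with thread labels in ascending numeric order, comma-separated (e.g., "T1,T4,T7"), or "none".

Answer: T1,T2,T5,T6

Derivation:
Step 1: wait(T5) -> count=3 queue=[] holders={T5}
Step 2: wait(T6) -> count=2 queue=[] holders={T5,T6}
Step 3: signal(T5) -> count=3 queue=[] holders={T6}
Step 4: wait(T1) -> count=2 queue=[] holders={T1,T6}
Step 5: signal(T1) -> count=3 queue=[] holders={T6}
Step 6: wait(T2) -> count=2 queue=[] holders={T2,T6}
Step 7: wait(T1) -> count=1 queue=[] holders={T1,T2,T6}
Step 8: signal(T6) -> count=2 queue=[] holders={T1,T2}
Step 9: signal(T1) -> count=3 queue=[] holders={T2}
Step 10: wait(T6) -> count=2 queue=[] holders={T2,T6}
Step 11: wait(T5) -> count=1 queue=[] holders={T2,T5,T6}
Step 12: wait(T4) -> count=0 queue=[] holders={T2,T4,T5,T6}
Step 13: wait(T1) -> count=0 queue=[T1] holders={T2,T4,T5,T6}
Step 14: signal(T4) -> count=0 queue=[] holders={T1,T2,T5,T6}
Step 15: wait(T3) -> count=0 queue=[T3] holders={T1,T2,T5,T6}
Final holders: T1,T2,T5,T6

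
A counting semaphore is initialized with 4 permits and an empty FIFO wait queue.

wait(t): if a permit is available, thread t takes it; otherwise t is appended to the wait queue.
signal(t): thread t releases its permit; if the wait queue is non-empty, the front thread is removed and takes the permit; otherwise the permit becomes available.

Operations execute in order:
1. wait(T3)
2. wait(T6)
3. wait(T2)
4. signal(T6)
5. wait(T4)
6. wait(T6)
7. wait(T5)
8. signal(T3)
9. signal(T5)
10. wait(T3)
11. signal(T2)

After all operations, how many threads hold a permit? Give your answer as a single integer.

Answer: 3

Derivation:
Step 1: wait(T3) -> count=3 queue=[] holders={T3}
Step 2: wait(T6) -> count=2 queue=[] holders={T3,T6}
Step 3: wait(T2) -> count=1 queue=[] holders={T2,T3,T6}
Step 4: signal(T6) -> count=2 queue=[] holders={T2,T3}
Step 5: wait(T4) -> count=1 queue=[] holders={T2,T3,T4}
Step 6: wait(T6) -> count=0 queue=[] holders={T2,T3,T4,T6}
Step 7: wait(T5) -> count=0 queue=[T5] holders={T2,T3,T4,T6}
Step 8: signal(T3) -> count=0 queue=[] holders={T2,T4,T5,T6}
Step 9: signal(T5) -> count=1 queue=[] holders={T2,T4,T6}
Step 10: wait(T3) -> count=0 queue=[] holders={T2,T3,T4,T6}
Step 11: signal(T2) -> count=1 queue=[] holders={T3,T4,T6}
Final holders: {T3,T4,T6} -> 3 thread(s)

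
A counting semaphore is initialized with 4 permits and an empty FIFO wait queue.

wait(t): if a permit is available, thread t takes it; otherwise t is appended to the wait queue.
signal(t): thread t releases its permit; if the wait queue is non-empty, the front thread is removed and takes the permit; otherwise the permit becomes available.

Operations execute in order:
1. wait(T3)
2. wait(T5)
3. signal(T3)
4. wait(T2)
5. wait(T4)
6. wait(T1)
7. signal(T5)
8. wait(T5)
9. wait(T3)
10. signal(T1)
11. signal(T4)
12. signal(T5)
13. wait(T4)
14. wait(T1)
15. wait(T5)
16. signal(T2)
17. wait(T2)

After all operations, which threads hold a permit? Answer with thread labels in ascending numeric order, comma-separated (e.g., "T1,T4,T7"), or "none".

Answer: T1,T3,T4,T5

Derivation:
Step 1: wait(T3) -> count=3 queue=[] holders={T3}
Step 2: wait(T5) -> count=2 queue=[] holders={T3,T5}
Step 3: signal(T3) -> count=3 queue=[] holders={T5}
Step 4: wait(T2) -> count=2 queue=[] holders={T2,T5}
Step 5: wait(T4) -> count=1 queue=[] holders={T2,T4,T5}
Step 6: wait(T1) -> count=0 queue=[] holders={T1,T2,T4,T5}
Step 7: signal(T5) -> count=1 queue=[] holders={T1,T2,T4}
Step 8: wait(T5) -> count=0 queue=[] holders={T1,T2,T4,T5}
Step 9: wait(T3) -> count=0 queue=[T3] holders={T1,T2,T4,T5}
Step 10: signal(T1) -> count=0 queue=[] holders={T2,T3,T4,T5}
Step 11: signal(T4) -> count=1 queue=[] holders={T2,T3,T5}
Step 12: signal(T5) -> count=2 queue=[] holders={T2,T3}
Step 13: wait(T4) -> count=1 queue=[] holders={T2,T3,T4}
Step 14: wait(T1) -> count=0 queue=[] holders={T1,T2,T3,T4}
Step 15: wait(T5) -> count=0 queue=[T5] holders={T1,T2,T3,T4}
Step 16: signal(T2) -> count=0 queue=[] holders={T1,T3,T4,T5}
Step 17: wait(T2) -> count=0 queue=[T2] holders={T1,T3,T4,T5}
Final holders: T1,T3,T4,T5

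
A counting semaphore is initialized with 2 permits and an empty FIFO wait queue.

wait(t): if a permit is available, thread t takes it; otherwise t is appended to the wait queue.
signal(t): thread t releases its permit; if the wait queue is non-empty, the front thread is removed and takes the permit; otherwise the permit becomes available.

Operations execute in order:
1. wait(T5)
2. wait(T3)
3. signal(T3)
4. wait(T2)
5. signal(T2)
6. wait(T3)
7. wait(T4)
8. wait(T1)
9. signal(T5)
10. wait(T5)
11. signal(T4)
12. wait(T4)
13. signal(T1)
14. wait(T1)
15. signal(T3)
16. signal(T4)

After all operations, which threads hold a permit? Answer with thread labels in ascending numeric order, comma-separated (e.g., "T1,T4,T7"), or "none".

Answer: T1,T5

Derivation:
Step 1: wait(T5) -> count=1 queue=[] holders={T5}
Step 2: wait(T3) -> count=0 queue=[] holders={T3,T5}
Step 3: signal(T3) -> count=1 queue=[] holders={T5}
Step 4: wait(T2) -> count=0 queue=[] holders={T2,T5}
Step 5: signal(T2) -> count=1 queue=[] holders={T5}
Step 6: wait(T3) -> count=0 queue=[] holders={T3,T5}
Step 7: wait(T4) -> count=0 queue=[T4] holders={T3,T5}
Step 8: wait(T1) -> count=0 queue=[T4,T1] holders={T3,T5}
Step 9: signal(T5) -> count=0 queue=[T1] holders={T3,T4}
Step 10: wait(T5) -> count=0 queue=[T1,T5] holders={T3,T4}
Step 11: signal(T4) -> count=0 queue=[T5] holders={T1,T3}
Step 12: wait(T4) -> count=0 queue=[T5,T4] holders={T1,T3}
Step 13: signal(T1) -> count=0 queue=[T4] holders={T3,T5}
Step 14: wait(T1) -> count=0 queue=[T4,T1] holders={T3,T5}
Step 15: signal(T3) -> count=0 queue=[T1] holders={T4,T5}
Step 16: signal(T4) -> count=0 queue=[] holders={T1,T5}
Final holders: T1,T5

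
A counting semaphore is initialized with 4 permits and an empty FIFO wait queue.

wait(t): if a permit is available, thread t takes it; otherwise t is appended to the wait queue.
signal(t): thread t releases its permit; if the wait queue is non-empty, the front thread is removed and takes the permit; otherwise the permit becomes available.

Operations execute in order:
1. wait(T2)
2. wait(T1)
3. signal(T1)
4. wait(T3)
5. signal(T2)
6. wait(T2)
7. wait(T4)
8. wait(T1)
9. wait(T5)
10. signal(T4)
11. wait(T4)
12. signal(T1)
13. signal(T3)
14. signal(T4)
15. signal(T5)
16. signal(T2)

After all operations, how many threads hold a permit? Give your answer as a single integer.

Answer: 0

Derivation:
Step 1: wait(T2) -> count=3 queue=[] holders={T2}
Step 2: wait(T1) -> count=2 queue=[] holders={T1,T2}
Step 3: signal(T1) -> count=3 queue=[] holders={T2}
Step 4: wait(T3) -> count=2 queue=[] holders={T2,T3}
Step 5: signal(T2) -> count=3 queue=[] holders={T3}
Step 6: wait(T2) -> count=2 queue=[] holders={T2,T3}
Step 7: wait(T4) -> count=1 queue=[] holders={T2,T3,T4}
Step 8: wait(T1) -> count=0 queue=[] holders={T1,T2,T3,T4}
Step 9: wait(T5) -> count=0 queue=[T5] holders={T1,T2,T3,T4}
Step 10: signal(T4) -> count=0 queue=[] holders={T1,T2,T3,T5}
Step 11: wait(T4) -> count=0 queue=[T4] holders={T1,T2,T3,T5}
Step 12: signal(T1) -> count=0 queue=[] holders={T2,T3,T4,T5}
Step 13: signal(T3) -> count=1 queue=[] holders={T2,T4,T5}
Step 14: signal(T4) -> count=2 queue=[] holders={T2,T5}
Step 15: signal(T5) -> count=3 queue=[] holders={T2}
Step 16: signal(T2) -> count=4 queue=[] holders={none}
Final holders: {none} -> 0 thread(s)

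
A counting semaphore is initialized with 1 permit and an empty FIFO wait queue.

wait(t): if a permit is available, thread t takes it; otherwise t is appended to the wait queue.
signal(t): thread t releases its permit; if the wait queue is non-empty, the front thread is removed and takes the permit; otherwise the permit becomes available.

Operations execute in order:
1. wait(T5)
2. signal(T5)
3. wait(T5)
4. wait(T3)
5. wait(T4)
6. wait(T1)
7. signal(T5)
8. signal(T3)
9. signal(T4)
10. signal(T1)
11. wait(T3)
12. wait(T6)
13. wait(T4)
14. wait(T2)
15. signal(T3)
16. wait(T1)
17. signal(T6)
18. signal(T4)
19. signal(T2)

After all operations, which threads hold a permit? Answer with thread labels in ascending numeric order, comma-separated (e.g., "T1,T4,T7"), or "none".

Answer: T1

Derivation:
Step 1: wait(T5) -> count=0 queue=[] holders={T5}
Step 2: signal(T5) -> count=1 queue=[] holders={none}
Step 3: wait(T5) -> count=0 queue=[] holders={T5}
Step 4: wait(T3) -> count=0 queue=[T3] holders={T5}
Step 5: wait(T4) -> count=0 queue=[T3,T4] holders={T5}
Step 6: wait(T1) -> count=0 queue=[T3,T4,T1] holders={T5}
Step 7: signal(T5) -> count=0 queue=[T4,T1] holders={T3}
Step 8: signal(T3) -> count=0 queue=[T1] holders={T4}
Step 9: signal(T4) -> count=0 queue=[] holders={T1}
Step 10: signal(T1) -> count=1 queue=[] holders={none}
Step 11: wait(T3) -> count=0 queue=[] holders={T3}
Step 12: wait(T6) -> count=0 queue=[T6] holders={T3}
Step 13: wait(T4) -> count=0 queue=[T6,T4] holders={T3}
Step 14: wait(T2) -> count=0 queue=[T6,T4,T2] holders={T3}
Step 15: signal(T3) -> count=0 queue=[T4,T2] holders={T6}
Step 16: wait(T1) -> count=0 queue=[T4,T2,T1] holders={T6}
Step 17: signal(T6) -> count=0 queue=[T2,T1] holders={T4}
Step 18: signal(T4) -> count=0 queue=[T1] holders={T2}
Step 19: signal(T2) -> count=0 queue=[] holders={T1}
Final holders: T1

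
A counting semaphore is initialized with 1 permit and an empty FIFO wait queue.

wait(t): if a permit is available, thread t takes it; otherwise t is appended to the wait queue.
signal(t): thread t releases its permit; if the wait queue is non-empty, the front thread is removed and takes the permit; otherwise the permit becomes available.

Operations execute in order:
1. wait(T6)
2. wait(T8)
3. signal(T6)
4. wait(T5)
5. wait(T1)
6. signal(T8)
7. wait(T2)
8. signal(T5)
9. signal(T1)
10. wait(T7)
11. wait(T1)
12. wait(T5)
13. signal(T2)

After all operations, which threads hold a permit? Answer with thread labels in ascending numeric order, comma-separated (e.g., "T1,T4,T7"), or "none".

Step 1: wait(T6) -> count=0 queue=[] holders={T6}
Step 2: wait(T8) -> count=0 queue=[T8] holders={T6}
Step 3: signal(T6) -> count=0 queue=[] holders={T8}
Step 4: wait(T5) -> count=0 queue=[T5] holders={T8}
Step 5: wait(T1) -> count=0 queue=[T5,T1] holders={T8}
Step 6: signal(T8) -> count=0 queue=[T1] holders={T5}
Step 7: wait(T2) -> count=0 queue=[T1,T2] holders={T5}
Step 8: signal(T5) -> count=0 queue=[T2] holders={T1}
Step 9: signal(T1) -> count=0 queue=[] holders={T2}
Step 10: wait(T7) -> count=0 queue=[T7] holders={T2}
Step 11: wait(T1) -> count=0 queue=[T7,T1] holders={T2}
Step 12: wait(T5) -> count=0 queue=[T7,T1,T5] holders={T2}
Step 13: signal(T2) -> count=0 queue=[T1,T5] holders={T7}
Final holders: T7

Answer: T7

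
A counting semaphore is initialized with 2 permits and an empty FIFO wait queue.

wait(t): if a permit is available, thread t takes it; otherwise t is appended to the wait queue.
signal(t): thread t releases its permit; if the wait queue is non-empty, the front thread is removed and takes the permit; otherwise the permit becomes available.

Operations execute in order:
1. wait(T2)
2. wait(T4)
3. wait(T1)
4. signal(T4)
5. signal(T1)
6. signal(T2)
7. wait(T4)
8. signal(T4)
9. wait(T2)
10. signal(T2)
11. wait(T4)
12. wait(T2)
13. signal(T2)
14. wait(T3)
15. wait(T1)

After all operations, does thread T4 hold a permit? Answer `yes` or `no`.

Step 1: wait(T2) -> count=1 queue=[] holders={T2}
Step 2: wait(T4) -> count=0 queue=[] holders={T2,T4}
Step 3: wait(T1) -> count=0 queue=[T1] holders={T2,T4}
Step 4: signal(T4) -> count=0 queue=[] holders={T1,T2}
Step 5: signal(T1) -> count=1 queue=[] holders={T2}
Step 6: signal(T2) -> count=2 queue=[] holders={none}
Step 7: wait(T4) -> count=1 queue=[] holders={T4}
Step 8: signal(T4) -> count=2 queue=[] holders={none}
Step 9: wait(T2) -> count=1 queue=[] holders={T2}
Step 10: signal(T2) -> count=2 queue=[] holders={none}
Step 11: wait(T4) -> count=1 queue=[] holders={T4}
Step 12: wait(T2) -> count=0 queue=[] holders={T2,T4}
Step 13: signal(T2) -> count=1 queue=[] holders={T4}
Step 14: wait(T3) -> count=0 queue=[] holders={T3,T4}
Step 15: wait(T1) -> count=0 queue=[T1] holders={T3,T4}
Final holders: {T3,T4} -> T4 in holders

Answer: yes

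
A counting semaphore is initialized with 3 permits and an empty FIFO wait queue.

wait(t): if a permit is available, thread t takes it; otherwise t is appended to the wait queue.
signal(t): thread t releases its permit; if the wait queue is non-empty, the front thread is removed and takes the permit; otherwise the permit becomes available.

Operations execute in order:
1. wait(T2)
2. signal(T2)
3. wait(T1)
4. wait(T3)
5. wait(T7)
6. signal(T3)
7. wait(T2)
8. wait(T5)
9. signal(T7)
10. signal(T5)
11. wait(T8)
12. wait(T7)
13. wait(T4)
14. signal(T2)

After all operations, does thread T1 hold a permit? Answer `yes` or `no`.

Step 1: wait(T2) -> count=2 queue=[] holders={T2}
Step 2: signal(T2) -> count=3 queue=[] holders={none}
Step 3: wait(T1) -> count=2 queue=[] holders={T1}
Step 4: wait(T3) -> count=1 queue=[] holders={T1,T3}
Step 5: wait(T7) -> count=0 queue=[] holders={T1,T3,T7}
Step 6: signal(T3) -> count=1 queue=[] holders={T1,T7}
Step 7: wait(T2) -> count=0 queue=[] holders={T1,T2,T7}
Step 8: wait(T5) -> count=0 queue=[T5] holders={T1,T2,T7}
Step 9: signal(T7) -> count=0 queue=[] holders={T1,T2,T5}
Step 10: signal(T5) -> count=1 queue=[] holders={T1,T2}
Step 11: wait(T8) -> count=0 queue=[] holders={T1,T2,T8}
Step 12: wait(T7) -> count=0 queue=[T7] holders={T1,T2,T8}
Step 13: wait(T4) -> count=0 queue=[T7,T4] holders={T1,T2,T8}
Step 14: signal(T2) -> count=0 queue=[T4] holders={T1,T7,T8}
Final holders: {T1,T7,T8} -> T1 in holders

Answer: yes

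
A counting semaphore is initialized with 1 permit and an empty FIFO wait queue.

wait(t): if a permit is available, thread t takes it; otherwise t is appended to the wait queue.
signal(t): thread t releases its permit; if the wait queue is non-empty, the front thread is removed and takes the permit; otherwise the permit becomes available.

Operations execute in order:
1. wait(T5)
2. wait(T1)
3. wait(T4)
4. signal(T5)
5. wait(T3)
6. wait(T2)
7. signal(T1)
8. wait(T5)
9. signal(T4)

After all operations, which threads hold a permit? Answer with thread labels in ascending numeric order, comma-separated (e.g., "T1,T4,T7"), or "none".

Answer: T3

Derivation:
Step 1: wait(T5) -> count=0 queue=[] holders={T5}
Step 2: wait(T1) -> count=0 queue=[T1] holders={T5}
Step 3: wait(T4) -> count=0 queue=[T1,T4] holders={T5}
Step 4: signal(T5) -> count=0 queue=[T4] holders={T1}
Step 5: wait(T3) -> count=0 queue=[T4,T3] holders={T1}
Step 6: wait(T2) -> count=0 queue=[T4,T3,T2] holders={T1}
Step 7: signal(T1) -> count=0 queue=[T3,T2] holders={T4}
Step 8: wait(T5) -> count=0 queue=[T3,T2,T5] holders={T4}
Step 9: signal(T4) -> count=0 queue=[T2,T5] holders={T3}
Final holders: T3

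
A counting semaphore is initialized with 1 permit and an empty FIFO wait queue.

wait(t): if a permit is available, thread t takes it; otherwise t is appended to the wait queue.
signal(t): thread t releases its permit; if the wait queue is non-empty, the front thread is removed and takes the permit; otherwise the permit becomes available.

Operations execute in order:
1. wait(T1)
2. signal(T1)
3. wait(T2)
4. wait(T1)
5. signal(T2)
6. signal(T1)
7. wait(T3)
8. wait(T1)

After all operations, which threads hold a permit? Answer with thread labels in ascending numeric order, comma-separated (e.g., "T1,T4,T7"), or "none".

Step 1: wait(T1) -> count=0 queue=[] holders={T1}
Step 2: signal(T1) -> count=1 queue=[] holders={none}
Step 3: wait(T2) -> count=0 queue=[] holders={T2}
Step 4: wait(T1) -> count=0 queue=[T1] holders={T2}
Step 5: signal(T2) -> count=0 queue=[] holders={T1}
Step 6: signal(T1) -> count=1 queue=[] holders={none}
Step 7: wait(T3) -> count=0 queue=[] holders={T3}
Step 8: wait(T1) -> count=0 queue=[T1] holders={T3}
Final holders: T3

Answer: T3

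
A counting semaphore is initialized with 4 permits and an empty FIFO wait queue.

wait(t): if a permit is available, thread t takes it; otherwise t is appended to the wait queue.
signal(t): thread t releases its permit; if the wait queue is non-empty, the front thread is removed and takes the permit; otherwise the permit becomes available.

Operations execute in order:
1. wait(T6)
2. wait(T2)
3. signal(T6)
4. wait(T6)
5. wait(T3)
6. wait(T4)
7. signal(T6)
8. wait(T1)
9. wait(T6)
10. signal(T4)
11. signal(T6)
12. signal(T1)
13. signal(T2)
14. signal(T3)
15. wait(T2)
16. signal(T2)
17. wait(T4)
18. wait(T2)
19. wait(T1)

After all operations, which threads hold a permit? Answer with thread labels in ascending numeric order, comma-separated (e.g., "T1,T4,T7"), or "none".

Answer: T1,T2,T4

Derivation:
Step 1: wait(T6) -> count=3 queue=[] holders={T6}
Step 2: wait(T2) -> count=2 queue=[] holders={T2,T6}
Step 3: signal(T6) -> count=3 queue=[] holders={T2}
Step 4: wait(T6) -> count=2 queue=[] holders={T2,T6}
Step 5: wait(T3) -> count=1 queue=[] holders={T2,T3,T6}
Step 6: wait(T4) -> count=0 queue=[] holders={T2,T3,T4,T6}
Step 7: signal(T6) -> count=1 queue=[] holders={T2,T3,T4}
Step 8: wait(T1) -> count=0 queue=[] holders={T1,T2,T3,T4}
Step 9: wait(T6) -> count=0 queue=[T6] holders={T1,T2,T3,T4}
Step 10: signal(T4) -> count=0 queue=[] holders={T1,T2,T3,T6}
Step 11: signal(T6) -> count=1 queue=[] holders={T1,T2,T3}
Step 12: signal(T1) -> count=2 queue=[] holders={T2,T3}
Step 13: signal(T2) -> count=3 queue=[] holders={T3}
Step 14: signal(T3) -> count=4 queue=[] holders={none}
Step 15: wait(T2) -> count=3 queue=[] holders={T2}
Step 16: signal(T2) -> count=4 queue=[] holders={none}
Step 17: wait(T4) -> count=3 queue=[] holders={T4}
Step 18: wait(T2) -> count=2 queue=[] holders={T2,T4}
Step 19: wait(T1) -> count=1 queue=[] holders={T1,T2,T4}
Final holders: T1,T2,T4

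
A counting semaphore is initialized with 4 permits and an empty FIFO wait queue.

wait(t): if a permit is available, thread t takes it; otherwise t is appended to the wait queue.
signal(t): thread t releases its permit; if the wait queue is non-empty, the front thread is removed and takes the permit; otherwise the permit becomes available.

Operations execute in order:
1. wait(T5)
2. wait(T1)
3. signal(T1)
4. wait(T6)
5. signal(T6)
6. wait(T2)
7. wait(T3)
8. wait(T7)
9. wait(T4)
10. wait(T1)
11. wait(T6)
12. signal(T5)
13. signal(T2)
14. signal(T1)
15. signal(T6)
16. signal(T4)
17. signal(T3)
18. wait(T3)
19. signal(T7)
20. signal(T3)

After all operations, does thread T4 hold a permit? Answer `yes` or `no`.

Step 1: wait(T5) -> count=3 queue=[] holders={T5}
Step 2: wait(T1) -> count=2 queue=[] holders={T1,T5}
Step 3: signal(T1) -> count=3 queue=[] holders={T5}
Step 4: wait(T6) -> count=2 queue=[] holders={T5,T6}
Step 5: signal(T6) -> count=3 queue=[] holders={T5}
Step 6: wait(T2) -> count=2 queue=[] holders={T2,T5}
Step 7: wait(T3) -> count=1 queue=[] holders={T2,T3,T5}
Step 8: wait(T7) -> count=0 queue=[] holders={T2,T3,T5,T7}
Step 9: wait(T4) -> count=0 queue=[T4] holders={T2,T3,T5,T7}
Step 10: wait(T1) -> count=0 queue=[T4,T1] holders={T2,T3,T5,T7}
Step 11: wait(T6) -> count=0 queue=[T4,T1,T6] holders={T2,T3,T5,T7}
Step 12: signal(T5) -> count=0 queue=[T1,T6] holders={T2,T3,T4,T7}
Step 13: signal(T2) -> count=0 queue=[T6] holders={T1,T3,T4,T7}
Step 14: signal(T1) -> count=0 queue=[] holders={T3,T4,T6,T7}
Step 15: signal(T6) -> count=1 queue=[] holders={T3,T4,T7}
Step 16: signal(T4) -> count=2 queue=[] holders={T3,T7}
Step 17: signal(T3) -> count=3 queue=[] holders={T7}
Step 18: wait(T3) -> count=2 queue=[] holders={T3,T7}
Step 19: signal(T7) -> count=3 queue=[] holders={T3}
Step 20: signal(T3) -> count=4 queue=[] holders={none}
Final holders: {none} -> T4 not in holders

Answer: no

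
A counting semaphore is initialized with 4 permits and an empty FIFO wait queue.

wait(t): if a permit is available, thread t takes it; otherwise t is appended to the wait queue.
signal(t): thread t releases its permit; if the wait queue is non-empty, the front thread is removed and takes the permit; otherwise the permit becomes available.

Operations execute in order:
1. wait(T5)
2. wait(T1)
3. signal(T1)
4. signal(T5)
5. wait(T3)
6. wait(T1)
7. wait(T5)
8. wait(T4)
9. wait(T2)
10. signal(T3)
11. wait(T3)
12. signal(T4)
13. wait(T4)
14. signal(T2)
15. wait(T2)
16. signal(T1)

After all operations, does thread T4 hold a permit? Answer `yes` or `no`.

Step 1: wait(T5) -> count=3 queue=[] holders={T5}
Step 2: wait(T1) -> count=2 queue=[] holders={T1,T5}
Step 3: signal(T1) -> count=3 queue=[] holders={T5}
Step 4: signal(T5) -> count=4 queue=[] holders={none}
Step 5: wait(T3) -> count=3 queue=[] holders={T3}
Step 6: wait(T1) -> count=2 queue=[] holders={T1,T3}
Step 7: wait(T5) -> count=1 queue=[] holders={T1,T3,T5}
Step 8: wait(T4) -> count=0 queue=[] holders={T1,T3,T4,T5}
Step 9: wait(T2) -> count=0 queue=[T2] holders={T1,T3,T4,T5}
Step 10: signal(T3) -> count=0 queue=[] holders={T1,T2,T4,T5}
Step 11: wait(T3) -> count=0 queue=[T3] holders={T1,T2,T4,T5}
Step 12: signal(T4) -> count=0 queue=[] holders={T1,T2,T3,T5}
Step 13: wait(T4) -> count=0 queue=[T4] holders={T1,T2,T3,T5}
Step 14: signal(T2) -> count=0 queue=[] holders={T1,T3,T4,T5}
Step 15: wait(T2) -> count=0 queue=[T2] holders={T1,T3,T4,T5}
Step 16: signal(T1) -> count=0 queue=[] holders={T2,T3,T4,T5}
Final holders: {T2,T3,T4,T5} -> T4 in holders

Answer: yes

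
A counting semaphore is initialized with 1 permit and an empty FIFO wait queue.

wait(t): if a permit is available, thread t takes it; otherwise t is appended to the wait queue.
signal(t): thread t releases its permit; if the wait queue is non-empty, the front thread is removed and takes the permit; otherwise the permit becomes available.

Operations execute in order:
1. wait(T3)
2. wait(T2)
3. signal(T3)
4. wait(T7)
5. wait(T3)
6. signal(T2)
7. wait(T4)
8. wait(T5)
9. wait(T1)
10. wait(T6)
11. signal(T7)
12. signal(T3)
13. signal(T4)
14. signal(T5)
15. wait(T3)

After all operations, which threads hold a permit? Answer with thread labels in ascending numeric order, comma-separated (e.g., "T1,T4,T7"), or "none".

Answer: T1

Derivation:
Step 1: wait(T3) -> count=0 queue=[] holders={T3}
Step 2: wait(T2) -> count=0 queue=[T2] holders={T3}
Step 3: signal(T3) -> count=0 queue=[] holders={T2}
Step 4: wait(T7) -> count=0 queue=[T7] holders={T2}
Step 5: wait(T3) -> count=0 queue=[T7,T3] holders={T2}
Step 6: signal(T2) -> count=0 queue=[T3] holders={T7}
Step 7: wait(T4) -> count=0 queue=[T3,T4] holders={T7}
Step 8: wait(T5) -> count=0 queue=[T3,T4,T5] holders={T7}
Step 9: wait(T1) -> count=0 queue=[T3,T4,T5,T1] holders={T7}
Step 10: wait(T6) -> count=0 queue=[T3,T4,T5,T1,T6] holders={T7}
Step 11: signal(T7) -> count=0 queue=[T4,T5,T1,T6] holders={T3}
Step 12: signal(T3) -> count=0 queue=[T5,T1,T6] holders={T4}
Step 13: signal(T4) -> count=0 queue=[T1,T6] holders={T5}
Step 14: signal(T5) -> count=0 queue=[T6] holders={T1}
Step 15: wait(T3) -> count=0 queue=[T6,T3] holders={T1}
Final holders: T1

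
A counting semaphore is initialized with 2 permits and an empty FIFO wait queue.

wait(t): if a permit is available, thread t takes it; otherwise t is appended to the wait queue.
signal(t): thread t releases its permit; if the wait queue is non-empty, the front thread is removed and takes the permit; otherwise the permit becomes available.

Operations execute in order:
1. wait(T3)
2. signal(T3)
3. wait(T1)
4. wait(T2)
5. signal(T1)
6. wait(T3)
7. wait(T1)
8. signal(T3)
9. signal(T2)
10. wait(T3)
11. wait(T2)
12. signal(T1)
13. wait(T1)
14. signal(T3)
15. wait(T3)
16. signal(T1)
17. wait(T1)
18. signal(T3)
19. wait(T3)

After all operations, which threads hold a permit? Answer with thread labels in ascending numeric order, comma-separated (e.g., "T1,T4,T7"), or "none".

Answer: T1,T2

Derivation:
Step 1: wait(T3) -> count=1 queue=[] holders={T3}
Step 2: signal(T3) -> count=2 queue=[] holders={none}
Step 3: wait(T1) -> count=1 queue=[] holders={T1}
Step 4: wait(T2) -> count=0 queue=[] holders={T1,T2}
Step 5: signal(T1) -> count=1 queue=[] holders={T2}
Step 6: wait(T3) -> count=0 queue=[] holders={T2,T3}
Step 7: wait(T1) -> count=0 queue=[T1] holders={T2,T3}
Step 8: signal(T3) -> count=0 queue=[] holders={T1,T2}
Step 9: signal(T2) -> count=1 queue=[] holders={T1}
Step 10: wait(T3) -> count=0 queue=[] holders={T1,T3}
Step 11: wait(T2) -> count=0 queue=[T2] holders={T1,T3}
Step 12: signal(T1) -> count=0 queue=[] holders={T2,T3}
Step 13: wait(T1) -> count=0 queue=[T1] holders={T2,T3}
Step 14: signal(T3) -> count=0 queue=[] holders={T1,T2}
Step 15: wait(T3) -> count=0 queue=[T3] holders={T1,T2}
Step 16: signal(T1) -> count=0 queue=[] holders={T2,T3}
Step 17: wait(T1) -> count=0 queue=[T1] holders={T2,T3}
Step 18: signal(T3) -> count=0 queue=[] holders={T1,T2}
Step 19: wait(T3) -> count=0 queue=[T3] holders={T1,T2}
Final holders: T1,T2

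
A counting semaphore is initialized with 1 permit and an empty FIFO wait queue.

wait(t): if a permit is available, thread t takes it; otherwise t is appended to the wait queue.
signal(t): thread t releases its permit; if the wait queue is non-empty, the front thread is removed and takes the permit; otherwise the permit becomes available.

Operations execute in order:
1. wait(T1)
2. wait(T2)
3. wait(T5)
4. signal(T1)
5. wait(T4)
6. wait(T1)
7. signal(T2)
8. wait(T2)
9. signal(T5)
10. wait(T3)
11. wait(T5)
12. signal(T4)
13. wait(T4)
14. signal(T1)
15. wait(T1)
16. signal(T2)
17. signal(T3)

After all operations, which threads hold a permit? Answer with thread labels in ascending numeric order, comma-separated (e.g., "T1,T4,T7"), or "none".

Step 1: wait(T1) -> count=0 queue=[] holders={T1}
Step 2: wait(T2) -> count=0 queue=[T2] holders={T1}
Step 3: wait(T5) -> count=0 queue=[T2,T5] holders={T1}
Step 4: signal(T1) -> count=0 queue=[T5] holders={T2}
Step 5: wait(T4) -> count=0 queue=[T5,T4] holders={T2}
Step 6: wait(T1) -> count=0 queue=[T5,T4,T1] holders={T2}
Step 7: signal(T2) -> count=0 queue=[T4,T1] holders={T5}
Step 8: wait(T2) -> count=0 queue=[T4,T1,T2] holders={T5}
Step 9: signal(T5) -> count=0 queue=[T1,T2] holders={T4}
Step 10: wait(T3) -> count=0 queue=[T1,T2,T3] holders={T4}
Step 11: wait(T5) -> count=0 queue=[T1,T2,T3,T5] holders={T4}
Step 12: signal(T4) -> count=0 queue=[T2,T3,T5] holders={T1}
Step 13: wait(T4) -> count=0 queue=[T2,T3,T5,T4] holders={T1}
Step 14: signal(T1) -> count=0 queue=[T3,T5,T4] holders={T2}
Step 15: wait(T1) -> count=0 queue=[T3,T5,T4,T1] holders={T2}
Step 16: signal(T2) -> count=0 queue=[T5,T4,T1] holders={T3}
Step 17: signal(T3) -> count=0 queue=[T4,T1] holders={T5}
Final holders: T5

Answer: T5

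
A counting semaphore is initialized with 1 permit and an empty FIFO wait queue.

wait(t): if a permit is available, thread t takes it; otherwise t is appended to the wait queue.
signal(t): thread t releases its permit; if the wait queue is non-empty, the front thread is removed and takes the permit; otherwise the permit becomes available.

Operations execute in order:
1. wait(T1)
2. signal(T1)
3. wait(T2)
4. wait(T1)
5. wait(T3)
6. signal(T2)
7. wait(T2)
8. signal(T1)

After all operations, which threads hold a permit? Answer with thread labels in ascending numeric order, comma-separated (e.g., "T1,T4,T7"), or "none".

Answer: T3

Derivation:
Step 1: wait(T1) -> count=0 queue=[] holders={T1}
Step 2: signal(T1) -> count=1 queue=[] holders={none}
Step 3: wait(T2) -> count=0 queue=[] holders={T2}
Step 4: wait(T1) -> count=0 queue=[T1] holders={T2}
Step 5: wait(T3) -> count=0 queue=[T1,T3] holders={T2}
Step 6: signal(T2) -> count=0 queue=[T3] holders={T1}
Step 7: wait(T2) -> count=0 queue=[T3,T2] holders={T1}
Step 8: signal(T1) -> count=0 queue=[T2] holders={T3}
Final holders: T3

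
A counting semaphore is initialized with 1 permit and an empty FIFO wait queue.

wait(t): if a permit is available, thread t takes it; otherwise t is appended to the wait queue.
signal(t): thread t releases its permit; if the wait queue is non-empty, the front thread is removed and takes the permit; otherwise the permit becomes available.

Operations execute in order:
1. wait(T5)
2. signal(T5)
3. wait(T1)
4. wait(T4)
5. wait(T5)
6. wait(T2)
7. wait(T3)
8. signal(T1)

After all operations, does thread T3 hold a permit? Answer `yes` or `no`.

Step 1: wait(T5) -> count=0 queue=[] holders={T5}
Step 2: signal(T5) -> count=1 queue=[] holders={none}
Step 3: wait(T1) -> count=0 queue=[] holders={T1}
Step 4: wait(T4) -> count=0 queue=[T4] holders={T1}
Step 5: wait(T5) -> count=0 queue=[T4,T5] holders={T1}
Step 6: wait(T2) -> count=0 queue=[T4,T5,T2] holders={T1}
Step 7: wait(T3) -> count=0 queue=[T4,T5,T2,T3] holders={T1}
Step 8: signal(T1) -> count=0 queue=[T5,T2,T3] holders={T4}
Final holders: {T4} -> T3 not in holders

Answer: no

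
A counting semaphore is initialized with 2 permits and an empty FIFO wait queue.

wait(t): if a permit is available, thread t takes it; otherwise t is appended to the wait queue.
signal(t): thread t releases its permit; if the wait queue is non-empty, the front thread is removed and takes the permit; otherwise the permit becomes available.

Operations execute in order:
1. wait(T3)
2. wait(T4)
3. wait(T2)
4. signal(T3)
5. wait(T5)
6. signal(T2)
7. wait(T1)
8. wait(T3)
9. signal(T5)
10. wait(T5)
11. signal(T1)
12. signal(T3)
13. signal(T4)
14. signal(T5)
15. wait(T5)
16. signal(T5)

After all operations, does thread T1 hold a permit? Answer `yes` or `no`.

Step 1: wait(T3) -> count=1 queue=[] holders={T3}
Step 2: wait(T4) -> count=0 queue=[] holders={T3,T4}
Step 3: wait(T2) -> count=0 queue=[T2] holders={T3,T4}
Step 4: signal(T3) -> count=0 queue=[] holders={T2,T4}
Step 5: wait(T5) -> count=0 queue=[T5] holders={T2,T4}
Step 6: signal(T2) -> count=0 queue=[] holders={T4,T5}
Step 7: wait(T1) -> count=0 queue=[T1] holders={T4,T5}
Step 8: wait(T3) -> count=0 queue=[T1,T3] holders={T4,T5}
Step 9: signal(T5) -> count=0 queue=[T3] holders={T1,T4}
Step 10: wait(T5) -> count=0 queue=[T3,T5] holders={T1,T4}
Step 11: signal(T1) -> count=0 queue=[T5] holders={T3,T4}
Step 12: signal(T3) -> count=0 queue=[] holders={T4,T5}
Step 13: signal(T4) -> count=1 queue=[] holders={T5}
Step 14: signal(T5) -> count=2 queue=[] holders={none}
Step 15: wait(T5) -> count=1 queue=[] holders={T5}
Step 16: signal(T5) -> count=2 queue=[] holders={none}
Final holders: {none} -> T1 not in holders

Answer: no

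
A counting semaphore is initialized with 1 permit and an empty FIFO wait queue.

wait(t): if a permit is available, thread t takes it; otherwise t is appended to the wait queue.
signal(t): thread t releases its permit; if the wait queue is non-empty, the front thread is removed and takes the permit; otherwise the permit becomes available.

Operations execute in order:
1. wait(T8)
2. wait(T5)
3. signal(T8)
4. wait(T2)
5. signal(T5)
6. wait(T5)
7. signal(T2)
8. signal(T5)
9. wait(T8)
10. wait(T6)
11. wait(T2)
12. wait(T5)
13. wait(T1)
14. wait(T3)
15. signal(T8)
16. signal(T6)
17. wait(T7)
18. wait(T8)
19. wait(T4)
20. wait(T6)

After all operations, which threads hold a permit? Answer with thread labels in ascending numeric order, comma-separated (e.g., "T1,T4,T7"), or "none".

Step 1: wait(T8) -> count=0 queue=[] holders={T8}
Step 2: wait(T5) -> count=0 queue=[T5] holders={T8}
Step 3: signal(T8) -> count=0 queue=[] holders={T5}
Step 4: wait(T2) -> count=0 queue=[T2] holders={T5}
Step 5: signal(T5) -> count=0 queue=[] holders={T2}
Step 6: wait(T5) -> count=0 queue=[T5] holders={T2}
Step 7: signal(T2) -> count=0 queue=[] holders={T5}
Step 8: signal(T5) -> count=1 queue=[] holders={none}
Step 9: wait(T8) -> count=0 queue=[] holders={T8}
Step 10: wait(T6) -> count=0 queue=[T6] holders={T8}
Step 11: wait(T2) -> count=0 queue=[T6,T2] holders={T8}
Step 12: wait(T5) -> count=0 queue=[T6,T2,T5] holders={T8}
Step 13: wait(T1) -> count=0 queue=[T6,T2,T5,T1] holders={T8}
Step 14: wait(T3) -> count=0 queue=[T6,T2,T5,T1,T3] holders={T8}
Step 15: signal(T8) -> count=0 queue=[T2,T5,T1,T3] holders={T6}
Step 16: signal(T6) -> count=0 queue=[T5,T1,T3] holders={T2}
Step 17: wait(T7) -> count=0 queue=[T5,T1,T3,T7] holders={T2}
Step 18: wait(T8) -> count=0 queue=[T5,T1,T3,T7,T8] holders={T2}
Step 19: wait(T4) -> count=0 queue=[T5,T1,T3,T7,T8,T4] holders={T2}
Step 20: wait(T6) -> count=0 queue=[T5,T1,T3,T7,T8,T4,T6] holders={T2}
Final holders: T2

Answer: T2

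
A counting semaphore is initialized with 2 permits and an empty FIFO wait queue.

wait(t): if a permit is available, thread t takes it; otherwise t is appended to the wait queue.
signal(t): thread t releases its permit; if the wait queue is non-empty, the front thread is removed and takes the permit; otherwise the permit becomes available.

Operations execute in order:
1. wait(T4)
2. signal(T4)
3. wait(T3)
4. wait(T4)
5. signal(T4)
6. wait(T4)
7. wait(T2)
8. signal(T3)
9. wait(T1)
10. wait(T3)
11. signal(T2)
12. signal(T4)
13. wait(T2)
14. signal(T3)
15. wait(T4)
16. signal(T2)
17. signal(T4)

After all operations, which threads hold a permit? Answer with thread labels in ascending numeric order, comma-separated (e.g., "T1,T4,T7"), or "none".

Answer: T1

Derivation:
Step 1: wait(T4) -> count=1 queue=[] holders={T4}
Step 2: signal(T4) -> count=2 queue=[] holders={none}
Step 3: wait(T3) -> count=1 queue=[] holders={T3}
Step 4: wait(T4) -> count=0 queue=[] holders={T3,T4}
Step 5: signal(T4) -> count=1 queue=[] holders={T3}
Step 6: wait(T4) -> count=0 queue=[] holders={T3,T4}
Step 7: wait(T2) -> count=0 queue=[T2] holders={T3,T4}
Step 8: signal(T3) -> count=0 queue=[] holders={T2,T4}
Step 9: wait(T1) -> count=0 queue=[T1] holders={T2,T4}
Step 10: wait(T3) -> count=0 queue=[T1,T3] holders={T2,T4}
Step 11: signal(T2) -> count=0 queue=[T3] holders={T1,T4}
Step 12: signal(T4) -> count=0 queue=[] holders={T1,T3}
Step 13: wait(T2) -> count=0 queue=[T2] holders={T1,T3}
Step 14: signal(T3) -> count=0 queue=[] holders={T1,T2}
Step 15: wait(T4) -> count=0 queue=[T4] holders={T1,T2}
Step 16: signal(T2) -> count=0 queue=[] holders={T1,T4}
Step 17: signal(T4) -> count=1 queue=[] holders={T1}
Final holders: T1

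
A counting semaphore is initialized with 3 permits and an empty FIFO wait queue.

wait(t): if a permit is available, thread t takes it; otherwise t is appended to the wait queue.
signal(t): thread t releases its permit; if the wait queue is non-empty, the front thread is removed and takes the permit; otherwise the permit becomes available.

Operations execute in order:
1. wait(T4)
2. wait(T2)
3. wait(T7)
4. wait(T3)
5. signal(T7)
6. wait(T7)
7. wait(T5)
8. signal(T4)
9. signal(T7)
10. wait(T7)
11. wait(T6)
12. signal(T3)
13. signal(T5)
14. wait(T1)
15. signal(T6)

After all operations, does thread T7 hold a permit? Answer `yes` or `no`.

Step 1: wait(T4) -> count=2 queue=[] holders={T4}
Step 2: wait(T2) -> count=1 queue=[] holders={T2,T4}
Step 3: wait(T7) -> count=0 queue=[] holders={T2,T4,T7}
Step 4: wait(T3) -> count=0 queue=[T3] holders={T2,T4,T7}
Step 5: signal(T7) -> count=0 queue=[] holders={T2,T3,T4}
Step 6: wait(T7) -> count=0 queue=[T7] holders={T2,T3,T4}
Step 7: wait(T5) -> count=0 queue=[T7,T5] holders={T2,T3,T4}
Step 8: signal(T4) -> count=0 queue=[T5] holders={T2,T3,T7}
Step 9: signal(T7) -> count=0 queue=[] holders={T2,T3,T5}
Step 10: wait(T7) -> count=0 queue=[T7] holders={T2,T3,T5}
Step 11: wait(T6) -> count=0 queue=[T7,T6] holders={T2,T3,T5}
Step 12: signal(T3) -> count=0 queue=[T6] holders={T2,T5,T7}
Step 13: signal(T5) -> count=0 queue=[] holders={T2,T6,T7}
Step 14: wait(T1) -> count=0 queue=[T1] holders={T2,T6,T7}
Step 15: signal(T6) -> count=0 queue=[] holders={T1,T2,T7}
Final holders: {T1,T2,T7} -> T7 in holders

Answer: yes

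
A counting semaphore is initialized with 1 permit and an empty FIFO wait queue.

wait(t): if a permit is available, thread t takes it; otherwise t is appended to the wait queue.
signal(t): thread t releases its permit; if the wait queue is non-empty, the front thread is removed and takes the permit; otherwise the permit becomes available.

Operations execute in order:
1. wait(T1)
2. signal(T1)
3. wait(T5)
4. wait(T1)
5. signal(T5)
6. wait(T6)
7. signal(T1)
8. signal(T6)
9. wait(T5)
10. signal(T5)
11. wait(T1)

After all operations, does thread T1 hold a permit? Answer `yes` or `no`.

Answer: yes

Derivation:
Step 1: wait(T1) -> count=0 queue=[] holders={T1}
Step 2: signal(T1) -> count=1 queue=[] holders={none}
Step 3: wait(T5) -> count=0 queue=[] holders={T5}
Step 4: wait(T1) -> count=0 queue=[T1] holders={T5}
Step 5: signal(T5) -> count=0 queue=[] holders={T1}
Step 6: wait(T6) -> count=0 queue=[T6] holders={T1}
Step 7: signal(T1) -> count=0 queue=[] holders={T6}
Step 8: signal(T6) -> count=1 queue=[] holders={none}
Step 9: wait(T5) -> count=0 queue=[] holders={T5}
Step 10: signal(T5) -> count=1 queue=[] holders={none}
Step 11: wait(T1) -> count=0 queue=[] holders={T1}
Final holders: {T1} -> T1 in holders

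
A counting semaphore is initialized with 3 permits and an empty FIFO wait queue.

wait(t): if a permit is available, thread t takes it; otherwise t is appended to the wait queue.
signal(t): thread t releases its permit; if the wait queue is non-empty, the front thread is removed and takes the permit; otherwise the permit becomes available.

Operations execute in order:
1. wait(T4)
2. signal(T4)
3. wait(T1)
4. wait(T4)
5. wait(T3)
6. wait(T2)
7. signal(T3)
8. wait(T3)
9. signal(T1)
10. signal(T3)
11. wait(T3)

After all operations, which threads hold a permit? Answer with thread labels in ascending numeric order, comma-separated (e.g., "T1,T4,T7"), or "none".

Answer: T2,T3,T4

Derivation:
Step 1: wait(T4) -> count=2 queue=[] holders={T4}
Step 2: signal(T4) -> count=3 queue=[] holders={none}
Step 3: wait(T1) -> count=2 queue=[] holders={T1}
Step 4: wait(T4) -> count=1 queue=[] holders={T1,T4}
Step 5: wait(T3) -> count=0 queue=[] holders={T1,T3,T4}
Step 6: wait(T2) -> count=0 queue=[T2] holders={T1,T3,T4}
Step 7: signal(T3) -> count=0 queue=[] holders={T1,T2,T4}
Step 8: wait(T3) -> count=0 queue=[T3] holders={T1,T2,T4}
Step 9: signal(T1) -> count=0 queue=[] holders={T2,T3,T4}
Step 10: signal(T3) -> count=1 queue=[] holders={T2,T4}
Step 11: wait(T3) -> count=0 queue=[] holders={T2,T3,T4}
Final holders: T2,T3,T4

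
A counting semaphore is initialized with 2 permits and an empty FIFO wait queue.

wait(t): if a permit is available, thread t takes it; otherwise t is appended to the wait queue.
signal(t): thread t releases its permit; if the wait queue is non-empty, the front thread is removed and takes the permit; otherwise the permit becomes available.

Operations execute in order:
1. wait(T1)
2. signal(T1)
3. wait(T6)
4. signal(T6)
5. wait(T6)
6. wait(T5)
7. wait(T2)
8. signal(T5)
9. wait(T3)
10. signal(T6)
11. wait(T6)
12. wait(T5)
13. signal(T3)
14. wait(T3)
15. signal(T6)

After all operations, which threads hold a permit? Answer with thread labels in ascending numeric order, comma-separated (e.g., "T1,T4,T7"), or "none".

Step 1: wait(T1) -> count=1 queue=[] holders={T1}
Step 2: signal(T1) -> count=2 queue=[] holders={none}
Step 3: wait(T6) -> count=1 queue=[] holders={T6}
Step 4: signal(T6) -> count=2 queue=[] holders={none}
Step 5: wait(T6) -> count=1 queue=[] holders={T6}
Step 6: wait(T5) -> count=0 queue=[] holders={T5,T6}
Step 7: wait(T2) -> count=0 queue=[T2] holders={T5,T6}
Step 8: signal(T5) -> count=0 queue=[] holders={T2,T6}
Step 9: wait(T3) -> count=0 queue=[T3] holders={T2,T6}
Step 10: signal(T6) -> count=0 queue=[] holders={T2,T3}
Step 11: wait(T6) -> count=0 queue=[T6] holders={T2,T3}
Step 12: wait(T5) -> count=0 queue=[T6,T5] holders={T2,T3}
Step 13: signal(T3) -> count=0 queue=[T5] holders={T2,T6}
Step 14: wait(T3) -> count=0 queue=[T5,T3] holders={T2,T6}
Step 15: signal(T6) -> count=0 queue=[T3] holders={T2,T5}
Final holders: T2,T5

Answer: T2,T5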